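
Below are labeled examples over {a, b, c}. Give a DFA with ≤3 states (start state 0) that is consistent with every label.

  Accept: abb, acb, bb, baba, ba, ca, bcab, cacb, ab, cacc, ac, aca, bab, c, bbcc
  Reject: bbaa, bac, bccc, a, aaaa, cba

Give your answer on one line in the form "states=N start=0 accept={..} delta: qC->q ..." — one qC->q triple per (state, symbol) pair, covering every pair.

Grow the machine one transition at a time. Run the examples from 0; the earliest place one falls off (shortest prefix, ties alphabetical) gets sent to the lowest-numbered state that keeps every Accept/Reject pair distinguishable — a pair clashes when both reach the same state with identical unread suffix — and to a fresh state only if none does.
a: 0a undefined. 0a->0: ok.
b: 0b undefined. 0b->0: no, abb/bbaa meet in 0. Open state 1: 0b->1.
c: 0c undefined. 0c->0: no, ba/cba meet in 1 with "a" left. 0c->1: ok.
ba: 1a undefined. 1a->0: no, baba/a meet in 0. 1a->1: no, baba/cba meet in 1 with "ba" left. Open state 2: 1a->2.
bb: 1b undefined. 1b->0: no, abb/bbaa meet in 0. 1b->1: no, ba/cba meet in 2. 1b->2: ok.
bc: 1c undefined. 1c->0: ok.
bab: 2b undefined. 2b->0: no, baba/bccc meet in 0. 2b->1: ok.
bac: 2c undefined. 2c->0: ok.
bba: 2a undefined. 2a->0: ok.
All examples now run through 3 states with every (state, symbol) defined. Accept strings end in {1,2}, Reject strings end in {0}; accept={1,2}.

states=3 start=0 accept={1,2} delta: 0a->0 0b->1 0c->1 1a->2 1b->2 1c->0 2a->0 2b->1 2c->0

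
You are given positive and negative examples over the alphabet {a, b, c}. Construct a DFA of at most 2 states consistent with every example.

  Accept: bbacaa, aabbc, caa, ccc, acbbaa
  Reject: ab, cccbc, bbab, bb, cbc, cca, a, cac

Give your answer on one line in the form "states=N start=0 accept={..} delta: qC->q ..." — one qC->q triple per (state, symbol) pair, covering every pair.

states=2 start=0 accept={1} delta: 0a->0 0b->0 0c->1 1a->1 1b->1 1c->0

State merging on the prefix tree: take the shortest (then alphabetical) example prefix whose next move is undefined and point that move at state 0, else 1, else 2, ...; a target is out if some Accept/Reject pair would then sit in one state with the same input left (inseparable). If every existing state is out, open a new one.
a: 0a undefined. 0a->0: ok.
b: 0b undefined. 0b->0: ok.
c: 0c undefined. 0c->0: no, bbacaa/ab meet in 0. Open state 1: 0c->1.
ca: 1a undefined. 1a->0: no, bbacaa/ab meet in 0. 1a->1: ok.
cb: 1b undefined. 1b->0: no, bbacaa/cbc meet in 1. 1b->1: ok.
cc: 1c undefined. 1c->0: ok.
All examples now run through 2 states with every (state, symbol) defined. Accept strings end in {1}, Reject strings end in {0}; accept={1}.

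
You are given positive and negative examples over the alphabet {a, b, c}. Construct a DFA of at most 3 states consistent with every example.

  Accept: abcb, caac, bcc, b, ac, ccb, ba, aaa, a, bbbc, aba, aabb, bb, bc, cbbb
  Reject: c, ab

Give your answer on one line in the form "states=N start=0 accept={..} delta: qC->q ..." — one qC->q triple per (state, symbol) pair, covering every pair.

State merging on the prefix tree: take the shortest (then alphabetical) example prefix whose next move is undefined and point that move at state 0, else 1, else 2, ...; a target is out if some Accept/Reject pair would then sit in one state with the same input left (inseparable). If every existing state is out, open a new one.
a: 0a undefined. 0a->0: no, b/ab meet in 0 with "b" left. Open state 1: 0a->1.
b: 0b undefined. 0b->0: no, bbbc/c meet in 0 with "c" left. 0b->1: no, bb/ab meet in 1 with "b" left. Open state 2: 0b->2.
c: 0c undefined. 0c->0: ok.
aa: 1a undefined. 1a->0: no, caac/c meet in 0. 1a->1: ok.
ab: 1b undefined. 1b->0: ok.
ac: 1c undefined. 1c->0: no, caac/c meet in 0. 1c->1: ok.
ba: 2a undefined. 2a->0: no, ba/c meet in 0. 2a->1: ok.
bb: 2b undefined. 2b->0: no, bb/c meet in 0. 2b->1: no, bbbc/c meet in 0. 2b->2: ok.
bc: 2c undefined. 2c->0: no, bcc/c meet in 0. 2c->1: ok.
All examples now run through 3 states with every (state, symbol) defined. Accept strings end in {1,2}, Reject strings end in {0}; accept={1,2}.

states=3 start=0 accept={1,2} delta: 0a->1 0b->2 0c->0 1a->1 1b->0 1c->1 2a->1 2b->2 2c->1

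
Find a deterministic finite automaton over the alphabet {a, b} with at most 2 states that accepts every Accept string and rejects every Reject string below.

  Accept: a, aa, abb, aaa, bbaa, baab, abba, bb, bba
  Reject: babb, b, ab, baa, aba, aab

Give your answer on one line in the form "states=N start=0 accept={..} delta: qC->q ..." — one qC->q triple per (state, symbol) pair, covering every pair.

states=2 start=0 accept={0} delta: 0a->0 0b->1 1a->1 1b->0

State merging on the prefix tree: take the shortest (then alphabetical) example prefix whose next move is undefined and point that move at state 0, else 1, else 2, ...; a target is out if some Accept/Reject pair would then sit in one state with the same input left (inseparable). If every existing state is out, open a new one.
a: 0a undefined. 0a->0: ok.
b: 0b undefined. 0b->0: no, a/babb meet in 0. Open state 1: 0b->1.
ba: 1a undefined. 1a->0: no, a/baa meet in 0. 1a->1: ok.
bb: 1b undefined. 1b->0: ok.
All examples now run through 2 states with every (state, symbol) defined. Accept strings end in {0}, Reject strings end in {1}; accept={0}.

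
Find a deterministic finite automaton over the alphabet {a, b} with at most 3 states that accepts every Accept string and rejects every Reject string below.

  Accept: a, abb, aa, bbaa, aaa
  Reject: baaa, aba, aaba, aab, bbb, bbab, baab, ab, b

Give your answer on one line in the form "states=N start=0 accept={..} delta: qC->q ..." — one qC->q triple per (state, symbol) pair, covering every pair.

Fold the examples into a partial DFA from state 0: repeatedly fix the first undefined (state, symbol) met by the shortest-then-alphabetical prefix, trying targets in increasing order and rejecting any under which an Accept and a Reject string meet in one state with the same remainder; add a state when all current targets are rejected. Accepting states are where Accept strings end.
a: 0a undefined. 0a->0: ok.
b: 0b undefined. 0b->0: no, a/baaa meet in 0. Open state 1: 0b->1.
ba: 1a undefined. 1a->0: no, a/baaa meet in 0. 1a->1: no, abb/baab meet in 1 with "b" left. Open state 2: 1a->2.
bb: 1b undefined. 1b->0: ok.
baa: 2a undefined. 2a->0: no, a/baaa meet in 0. 2a->1: no, a/baab meet in 0. 2a->2: ok.
baab: 2b undefined. 2b->0: no, a/baab meet in 0. 2b->1: ok.
All examples now run through 3 states with every (state, symbol) defined. Accept strings end in {0}, Reject strings end in {1,2}; accept={0}.

states=3 start=0 accept={0} delta: 0a->0 0b->1 1a->2 1b->0 2a->2 2b->1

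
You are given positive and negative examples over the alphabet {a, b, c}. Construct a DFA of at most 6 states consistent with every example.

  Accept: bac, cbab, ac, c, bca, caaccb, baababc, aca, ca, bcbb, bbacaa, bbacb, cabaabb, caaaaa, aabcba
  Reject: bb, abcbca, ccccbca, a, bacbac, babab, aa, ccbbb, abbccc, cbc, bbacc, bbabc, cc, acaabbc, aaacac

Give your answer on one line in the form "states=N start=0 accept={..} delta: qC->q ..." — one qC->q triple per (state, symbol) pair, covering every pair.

states=4 start=0 accept={2} delta: 0a->0 0b->1 0c->2 1a->0 1b->3 1c->2 2a->2 2b->2 2c->1 3a->1 3b->0 3c->0

Fold the examples into a partial DFA from state 0: repeatedly fix the first undefined (state, symbol) met by the shortest-then-alphabetical prefix, trying targets in increasing order and rejecting any under which an Accept and a Reject string meet in one state with the same remainder; add a state when all current targets are rejected. Accepting states are where Accept strings end.
a: 0a undefined. 0a->0: ok.
b: 0b undefined. 0b->0: no, bac/bbabc meet in 0 with "c" left. Open state 1: 0b->1.
c: 0c undefined. 0c->0: no, ac/a meet in 0. 0c->1: no, bac/aaacac meet in 1 with "ac" left. Open state 2: 0c->2.
ba: 1a undefined. 1a->0: ok.
bb: 1b undefined. 1b->0: no, baababc/bbabc meet in 1 with "c" left. 1b->1: no, baababc/bbabc meet in 1 with "c" left. 1b->2: no, bac/bb meet in 2. Open state 3: 1b->3.
bc: 1c undefined. 1c->0: no, bca/abcbca meet in 0. 1c->1: no, bca/a meet in 0. 1c->2: ok.
ca: 2a undefined. 2a->0: no, bac/aaacac meet in 2. 2a->1: no, bac/aaacac meet in 2. 2a->2: ok.
cb: 2b undefined. 2b->0: no, bac/abcbca meet in 2. 2b->1: no, bac/abcbca meet in 2. 2b->2: ok.
cc: 2c undefined. 2c->0: no, bac/ccccbca meet in 2. 2c->1: ok.
bba: 3a undefined. 3a->0: no, bac/bbabc meet in 2. 3a->1: ok.
abbc: 3c undefined. 3c->0: ok.
ccbb: 3b undefined. 3b->0: ok.
All examples now run through 4 states with every (state, symbol) defined. Accept strings end in {2}, Reject strings end in {0,1,3}; accept={2}.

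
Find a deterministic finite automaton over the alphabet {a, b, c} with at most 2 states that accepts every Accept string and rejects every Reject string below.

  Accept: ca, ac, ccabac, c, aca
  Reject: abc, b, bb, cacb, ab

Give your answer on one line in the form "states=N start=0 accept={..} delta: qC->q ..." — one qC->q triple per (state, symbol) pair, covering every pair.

states=2 start=0 accept={0} delta: 0a->0 0b->1 0c->0 1a->0 1b->1 1c->1

Grow the machine one transition at a time. Run the examples from 0; the earliest place one falls off (shortest prefix, ties alphabetical) gets sent to the lowest-numbered state that keeps every Accept/Reject pair distinguishable — a pair clashes when both reach the same state with identical unread suffix — and to a fresh state only if none does.
a: 0a undefined. 0a->0: ok.
b: 0b undefined. 0b->0: no, ac/abc meet in 0 with "c" left. Open state 1: 0b->1.
c: 0c undefined. 0c->0: ok.
bb: 1b undefined. 1b->0: no, ca/bb meet in 0. 1b->1: ok.
abc: 1c undefined. 1c->0: no, ca/abc meet in 0. 1c->1: ok.
ccaba: 1a undefined. 1a->0: ok.
All examples now run through 2 states with every (state, symbol) defined. Accept strings end in {0}, Reject strings end in {1}; accept={0}.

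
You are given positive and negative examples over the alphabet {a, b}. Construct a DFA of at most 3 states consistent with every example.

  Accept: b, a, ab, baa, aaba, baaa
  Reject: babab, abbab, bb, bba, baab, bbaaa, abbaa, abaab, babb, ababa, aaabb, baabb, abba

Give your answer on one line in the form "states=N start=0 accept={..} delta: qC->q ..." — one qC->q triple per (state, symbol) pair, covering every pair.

Fold the examples into a partial DFA from state 0: repeatedly fix the first undefined (state, symbol) met by the shortest-then-alphabetical prefix, trying targets in increasing order and rejecting any under which an Accept and a Reject string meet in one state with the same remainder; add a state when all current targets are rejected. Accepting states are where Accept strings end.
a: 0a undefined. 0a->0: ok.
b: 0b undefined. 0b->0: no, b/babab meet in 0. Open state 1: 0b->1.
ba: 1a undefined. 1a->0: no, b/babab meet in 1. 1a->1: ok.
bb: 1b undefined. 1b->0: no, b/babab meet in 1. 1b->1: no, b/babab meet in 1. Open state 2: 1b->2.
bba: 2a undefined. 2a->0: no, b/babab meet in 1. 2a->1: no, b/bba meet in 1. 2a->2: ok.
babb: 2b undefined. 2b->0: no, a/babab meet in 0. 2b->1: no, b/babab meet in 1. 2b->2: ok.
All examples now run through 3 states with every (state, symbol) defined. Accept strings end in {0,1}, Reject strings end in {2}; accept={0,1}.

states=3 start=0 accept={0,1} delta: 0a->0 0b->1 1a->1 1b->2 2a->2 2b->2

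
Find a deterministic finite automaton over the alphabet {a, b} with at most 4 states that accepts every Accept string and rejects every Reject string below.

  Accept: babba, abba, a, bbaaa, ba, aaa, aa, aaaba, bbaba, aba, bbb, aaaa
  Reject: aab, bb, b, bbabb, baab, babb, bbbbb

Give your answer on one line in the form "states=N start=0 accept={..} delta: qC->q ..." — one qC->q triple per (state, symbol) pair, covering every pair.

State merging on the prefix tree: take the shortest (then alphabetical) example prefix whose next move is undefined and point that move at state 0, else 1, else 2, ...; a target is out if some Accept/Reject pair would then sit in one state with the same input left (inseparable). If every existing state is out, open a new one.
a: 0a undefined. 0a->0: ok.
b: 0b undefined. 0b->0: no, babba/aab meet in 0. Open state 1: 0b->1.
ba: 1a undefined. 1a->0: ok.
bb: 1b undefined. 1b->0: no, babba/bb meet in 0. 1b->1: no, bbb/aab meet in 1. Open state 2: 1b->2.
bba: 2a undefined. 2a->0: ok.
bbb: 2b undefined. 2b->0: ok.
All examples now run through 3 states with every (state, symbol) defined. Accept strings end in {0}, Reject strings end in {1,2}; accept={0}.

states=3 start=0 accept={0} delta: 0a->0 0b->1 1a->0 1b->2 2a->0 2b->0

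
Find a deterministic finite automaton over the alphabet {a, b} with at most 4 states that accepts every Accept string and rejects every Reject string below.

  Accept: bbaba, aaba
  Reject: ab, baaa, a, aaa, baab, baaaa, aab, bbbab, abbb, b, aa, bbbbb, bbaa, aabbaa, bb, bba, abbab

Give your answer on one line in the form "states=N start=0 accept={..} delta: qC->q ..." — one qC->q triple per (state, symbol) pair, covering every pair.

Grow the machine one transition at a time. Run the examples from 0; the earliest place one falls off (shortest prefix, ties alphabetical) gets sent to the lowest-numbered state that keeps every Accept/Reject pair distinguishable — a pair clashes when both reach the same state with identical unread suffix — and to a fresh state only if none does.
a: 0a undefined. 0a->0: ok.
b: 0b undefined. 0b->0: no, bbaba/ab meet in 0. Open state 1: 0b->1.
ba: 1a undefined. 1a->0: no, aaba/baaa meet in 0. 1a->1: no, aaba/ab meet in 1. Open state 2: 1a->2.
bb: 1b undefined. 1b->0: ok.
baa: 2a undefined. 2a->0: ok.
bbbab: 2b undefined. 2b->0: ok.
All examples now run through 3 states with every (state, symbol) defined. Accept strings end in {2}, Reject strings end in {0,1}; accept={2}.

states=3 start=0 accept={2} delta: 0a->0 0b->1 1a->2 1b->0 2a->0 2b->0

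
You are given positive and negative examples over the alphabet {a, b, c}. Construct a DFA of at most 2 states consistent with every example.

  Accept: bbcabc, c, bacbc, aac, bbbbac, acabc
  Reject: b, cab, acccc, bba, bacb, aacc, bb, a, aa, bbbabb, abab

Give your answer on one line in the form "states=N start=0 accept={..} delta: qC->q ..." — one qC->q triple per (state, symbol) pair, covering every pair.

states=2 start=0 accept={1} delta: 0a->0 0b->0 0c->1 1a->0 1b->0 1c->0

Grow the machine one transition at a time. Run the examples from 0; the earliest place one falls off (shortest prefix, ties alphabetical) gets sent to the lowest-numbered state that keeps every Accept/Reject pair distinguishable — a pair clashes when both reach the same state with identical unread suffix — and to a fresh state only if none does.
a: 0a undefined. 0a->0: ok.
b: 0b undefined. 0b->0: ok.
c: 0c undefined. 0c->0: no, bbcabc/b meet in 0. Open state 1: 0c->1.
ca: 1a undefined. 1a->0: ok.
acc: 1c undefined. 1c->0: ok.
bacb: 1b undefined. 1b->0: ok.
All examples now run through 2 states with every (state, symbol) defined. Accept strings end in {1}, Reject strings end in {0}; accept={1}.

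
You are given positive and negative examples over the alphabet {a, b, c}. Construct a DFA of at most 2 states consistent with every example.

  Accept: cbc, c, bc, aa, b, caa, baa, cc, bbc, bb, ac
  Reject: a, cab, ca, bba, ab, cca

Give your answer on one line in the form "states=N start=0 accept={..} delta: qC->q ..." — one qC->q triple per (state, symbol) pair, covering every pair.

State merging on the prefix tree: take the shortest (then alphabetical) example prefix whose next move is undefined and point that move at state 0, else 1, else 2, ...; a target is out if some Accept/Reject pair would then sit in one state with the same input left (inseparable). If every existing state is out, open a new one.
a: 0a undefined. 0a->0: no, aa/a meet in 0. Open state 1: 0a->1.
b: 0b undefined. 0b->0: ok.
c: 0c undefined. 0c->0: ok.
aa: 1a undefined. 1a->0: ok.
ab: 1b undefined. 1b->0: no, cbc/cab meet in 0. 1b->1: ok.
ac: 1c undefined. 1c->0: ok.
All examples now run through 2 states with every (state, symbol) defined. Accept strings end in {0}, Reject strings end in {1}; accept={0}.

states=2 start=0 accept={0} delta: 0a->1 0b->0 0c->0 1a->0 1b->1 1c->0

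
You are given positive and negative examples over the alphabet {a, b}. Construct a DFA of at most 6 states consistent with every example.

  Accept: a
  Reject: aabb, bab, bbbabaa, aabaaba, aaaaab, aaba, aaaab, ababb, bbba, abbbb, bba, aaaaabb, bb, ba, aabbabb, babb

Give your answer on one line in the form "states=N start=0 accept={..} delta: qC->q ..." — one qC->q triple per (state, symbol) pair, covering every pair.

states=2 start=0 accept={0} delta: 0a->0 0b->1 1a->1 1b->1

Fold the examples into a partial DFA from state 0: repeatedly fix the first undefined (state, symbol) met by the shortest-then-alphabetical prefix, trying targets in increasing order and rejecting any under which an Accept and a Reject string meet in one state with the same remainder; add a state when all current targets are rejected. Accepting states are where Accept strings end.
a: 0a undefined. 0a->0: ok.
b: 0b undefined. 0b->0: no, a/aabb meet in 0. Open state 1: 0b->1.
ba: 1a undefined. 1a->0: no, a/aabaaba meet in 0. 1a->1: ok.
bb: 1b undefined. 1b->0: no, a/aabb meet in 0. 1b->1: ok.
All examples now run through 2 states with every (state, symbol) defined. Accept strings end in {0}, Reject strings end in {1}; accept={0}.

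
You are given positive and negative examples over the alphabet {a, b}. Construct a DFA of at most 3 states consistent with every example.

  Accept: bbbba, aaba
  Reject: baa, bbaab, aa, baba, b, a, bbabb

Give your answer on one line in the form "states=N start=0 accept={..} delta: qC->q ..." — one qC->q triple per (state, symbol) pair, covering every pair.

Fold the examples into a partial DFA from state 0: repeatedly fix the first undefined (state, symbol) met by the shortest-then-alphabetical prefix, trying targets in increasing order and rejecting any under which an Accept and a Reject string meet in one state with the same remainder; add a state when all current targets are rejected. Accepting states are where Accept strings end.
a: 0a undefined. 0a->0: ok.
b: 0b undefined. 0b->0: no, bbbba/baa meet in 0. Open state 1: 0b->1.
ba: 1a undefined. 1a->0: no, aaba/baa meet in 0. 1a->1: no, aaba/baa meet in 1. Open state 2: 1a->2.
bb: 1b undefined. 1b->0: no, bbbba/aa meet in 0. 1b->1: ok.
baa: 2a undefined. 2a->0: ok.
bab: 2b undefined. 2b->0: ok.
All examples now run through 3 states with every (state, symbol) defined. Accept strings end in {2}, Reject strings end in {0,1}; accept={2}.

states=3 start=0 accept={2} delta: 0a->0 0b->1 1a->2 1b->1 2a->0 2b->0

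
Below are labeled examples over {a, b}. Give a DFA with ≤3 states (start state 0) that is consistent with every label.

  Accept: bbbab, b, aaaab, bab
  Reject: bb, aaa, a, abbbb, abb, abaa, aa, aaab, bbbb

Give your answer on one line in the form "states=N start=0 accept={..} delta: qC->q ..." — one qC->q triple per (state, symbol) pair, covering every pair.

Fold the examples into a partial DFA from state 0: repeatedly fix the first undefined (state, symbol) met by the shortest-then-alphabetical prefix, trying targets in increasing order and rejecting any under which an Accept and a Reject string meet in one state with the same remainder; add a state when all current targets are rejected. Accepting states are where Accept strings end.
a: 0a undefined. 0a->0: no, b/aaab meet in 0 with "b" left. Open state 1: 0a->1.
b: 0b undefined. 0b->0: no, b/bb meet in 0. 0b->1: no, b/a meet in 1. Open state 2: 0b->2.
aa: 1a undefined. 1a->0: ok.
ab: 1b undefined. 1b->0: no, b/abb meet in 2. 1b->1: ok.
ba: 2a undefined. 2a->0: ok.
bb: 2b undefined. 2b->0: ok.
All examples now run through 3 states with every (state, symbol) defined. Accept strings end in {2}, Reject strings end in {0,1}; accept={2}.

states=3 start=0 accept={2} delta: 0a->1 0b->2 1a->0 1b->1 2a->0 2b->0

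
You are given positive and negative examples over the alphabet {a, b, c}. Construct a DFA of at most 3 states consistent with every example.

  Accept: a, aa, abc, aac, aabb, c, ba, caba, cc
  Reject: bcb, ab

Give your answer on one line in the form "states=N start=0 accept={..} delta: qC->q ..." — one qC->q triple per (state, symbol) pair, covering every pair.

states=2 start=0 accept={0} delta: 0a->0 0b->1 0c->0 1a->0 1b->0 1c->0

State merging on the prefix tree: take the shortest (then alphabetical) example prefix whose next move is undefined and point that move at state 0, else 1, else 2, ...; a target is out if some Accept/Reject pair would then sit in one state with the same input left (inseparable). If every existing state is out, open a new one.
a: 0a undefined. 0a->0: ok.
b: 0b undefined. 0b->0: no, a/ab meet in 0. Open state 1: 0b->1.
c: 0c undefined. 0c->0: ok.
ba: 1a undefined. 1a->0: ok.
bc: 1c undefined. 1c->0: ok.
aabb: 1b undefined. 1b->0: ok.
All examples now run through 2 states with every (state, symbol) defined. Accept strings end in {0}, Reject strings end in {1}; accept={0}.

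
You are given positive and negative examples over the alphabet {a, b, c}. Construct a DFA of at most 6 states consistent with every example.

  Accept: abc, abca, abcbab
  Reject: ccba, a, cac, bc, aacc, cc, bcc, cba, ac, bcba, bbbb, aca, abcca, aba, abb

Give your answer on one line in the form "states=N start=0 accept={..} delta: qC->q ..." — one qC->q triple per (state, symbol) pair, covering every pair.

states=4 start=0 accept={2,3} delta: 0a->1 0b->0 0c->0 1a->0 1b->2 1c->0 2a->0 2b->0 2c->3 3a->2 3b->0 3c->0

Fold the examples into a partial DFA from state 0: repeatedly fix the first undefined (state, symbol) met by the shortest-then-alphabetical prefix, trying targets in increasing order and rejecting any under which an Accept and a Reject string meet in one state with the same remainder; add a state when all current targets are rejected. Accepting states are where Accept strings end.
a: 0a undefined. 0a->0: no, abc/bc meet in 0 with "bc" left. Open state 1: 0a->1.
b: 0b undefined. 0b->0: ok.
c: 0c undefined. 0c->0: ok.
aa: 1a undefined. 1a->0: ok.
ab: 1b undefined. 1b->0: no, abc/bc meet in 0. 1b->1: no, abc/cac meet in 1 with "c" left. Open state 2: 1b->2.
ac: 1c undefined. 1c->0: ok.
aba: 2a undefined. 2a->0: ok.
abb: 2b undefined. 2b->0: ok.
abc: 2c undefined. 2c->0: no, abc/cac meet in 0. 2c->1: no, abc/ccba meet in 1. 2c->2: no, abca/cac meet in 0. Open state 3: 2c->3.
abca: 3a undefined. 3a->0: no, abca/cac meet in 0. 3a->1: no, abca/ccba meet in 1. 3a->2: ok.
abcb: 3b undefined. 3b->0: ok.
abcc: 3c undefined. 3c->0: ok.
All examples now run through 4 states with every (state, symbol) defined. Accept strings end in {2,3}, Reject strings end in {0,1}; accept={2,3}.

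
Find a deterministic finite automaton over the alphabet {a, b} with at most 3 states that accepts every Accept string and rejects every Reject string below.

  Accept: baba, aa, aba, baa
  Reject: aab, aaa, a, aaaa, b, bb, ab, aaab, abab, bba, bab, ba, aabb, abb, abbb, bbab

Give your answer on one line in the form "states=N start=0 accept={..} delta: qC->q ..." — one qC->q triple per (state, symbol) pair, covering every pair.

states=3 start=0 accept={2} delta: 0a->1 0b->0 1a->2 1b->1 2a->0 2b->0

Fold the examples into a partial DFA from state 0: repeatedly fix the first undefined (state, symbol) met by the shortest-then-alphabetical prefix, trying targets in increasing order and rejecting any under which an Accept and a Reject string meet in one state with the same remainder; add a state when all current targets are rejected. Accepting states are where Accept strings end.
a: 0a undefined. 0a->0: no, aa/aaa meet in 0. Open state 1: 0a->1.
b: 0b undefined. 0b->0: ok.
aa: 1a undefined. 1a->0: no, aa/aab meet in 0. 1a->1: no, aa/aaa meet in 1. Open state 2: 1a->2.
ab: 1b undefined. 1b->0: no, baba/a meet in 1. 1b->1: ok.
aaa: 2a undefined. 2a->0: ok.
aab: 2b undefined. 2b->0: ok.
All examples now run through 3 states with every (state, symbol) defined. Accept strings end in {2}, Reject strings end in {0,1}; accept={2}.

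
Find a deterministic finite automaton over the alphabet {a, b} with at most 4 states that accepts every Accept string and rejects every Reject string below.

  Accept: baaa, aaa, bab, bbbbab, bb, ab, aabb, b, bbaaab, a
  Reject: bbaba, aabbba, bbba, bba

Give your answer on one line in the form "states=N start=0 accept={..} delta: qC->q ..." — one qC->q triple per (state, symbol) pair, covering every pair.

states=4 start=0 accept={0,1,2} delta: 0a->0 0b->1 1a->0 1b->2 2a->3 2b->2 3a->0 3b->2

State merging on the prefix tree: take the shortest (then alphabetical) example prefix whose next move is undefined and point that move at state 0, else 1, else 2, ...; a target is out if some Accept/Reject pair would then sit in one state with the same input left (inseparable). If every existing state is out, open a new one.
a: 0a undefined. 0a->0: ok.
b: 0b undefined. 0b->0: no, baaa/bbaba meet in 0. Open state 1: 0b->1.
ba: 1a undefined. 1a->0: ok.
bb: 1b undefined. 1b->0: no, baaa/bbaba meet in 0. 1b->1: no, baaa/bbaba meet in 0. Open state 2: 1b->2.
bba: 2a undefined. 2a->0: no, baaa/bbaba meet in 0. 2a->1: no, bab/bbaba meet in 1. 2a->2: no, bb/bba meet in 2. Open state 3: 2a->3.
bbb: 2b undefined. 2b->0: no, baaa/aabbba meet in 0. 2b->1: no, baaa/aabbba meet in 0. 2b->2: ok.
bbaa: 3a undefined. 3a->0: ok.
bbab: 3b undefined. 3b->0: no, baaa/bbaba meet in 0. 3b->1: no, baaa/bbaba meet in 0. 3b->2: ok.
All examples now run through 4 states with every (state, symbol) defined. Accept strings end in {0,1,2}, Reject strings end in {3}; accept={0,1,2}.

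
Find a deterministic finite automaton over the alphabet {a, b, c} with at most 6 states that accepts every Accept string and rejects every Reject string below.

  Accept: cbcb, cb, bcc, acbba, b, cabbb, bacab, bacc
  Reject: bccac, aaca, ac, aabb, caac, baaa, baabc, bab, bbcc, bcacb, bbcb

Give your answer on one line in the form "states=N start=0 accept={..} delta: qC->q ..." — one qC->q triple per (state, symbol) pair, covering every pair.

Fold the examples into a partial DFA from state 0: repeatedly fix the first undefined (state, symbol) met by the shortest-then-alphabetical prefix, trying targets in increasing order and rejecting any under which an Accept and a Reject string meet in one state with the same remainder; add a state when all current targets are rejected. Accepting states are where Accept strings end.
a: 0a undefined. 0a->0: ok.
b: 0b undefined. 0b->0: no, cb/bbcb meet in 0 with "cb" left. Open state 1: 0b->1.
c: 0c undefined. 0c->0: ok.
ba: 1a undefined. 1a->0: no, cb/bab meet in 1. 1a->1: no, cb/baaa meet in 1. Open state 2: 1a->2.
bb: 1b undefined. 1b->0: no, cb/bbcb meet in 1. 1b->1: no, cbcb/bbcb meet in 1 with "cb" left. 1b->2: no, cabbb/bab meet in 2 with "b" left. Open state 3: 1b->3.
bc: 1c undefined. 1c->0: no, cbcb/bcacb meet in 1. 1c->1: no, cbcb/aabb meet in 3. 1c->2: no, cbcb/bab meet in 2 with "b" left. 1c->3: ok.
baa: 2a undefined. 2a->0: ok.
bab: 2b undefined. 2b->0: ok.
bac: 2c undefined. 2c->0: no, bacc/aaca meet in 0. 2c->1: no, bacab/aaca meet in 0. 2c->2: ok.
bbc: 3c undefined. 3c->0: no, cb/bbcb meet in 1. 3c->1: no, bacc/bccac meet in 2. 3c->2: no, bcc/bbcc meet in 2. 3c->3: no, cbcb/bbcb meet in 3 with "b" left. Open state 4: 3c->4.
bca: 3a undefined. 3a->0: no, cb/bcacb meet in 1. 3a->1: no, cbcb/bcacb meet in 3 with "b" left. 3a->2: ok.
bbcb: 4b undefined. 4b->0: ok.
bbcc: 4c undefined. 4c->0: ok.
bcca: 4a undefined. 4a->0: ok.
cbcb: 3b undefined. 3b->0: no, cbcb/bccac meet in 0. 3b->1: ok.
All examples now run through 5 states with every (state, symbol) defined. Accept strings end in {1,2,4}, Reject strings end in {0,3}; accept={1,2,4}.

states=5 start=0 accept={1,2,4} delta: 0a->0 0b->1 0c->0 1a->2 1b->3 1c->3 2a->0 2b->0 2c->2 3a->2 3b->1 3c->4 4a->0 4b->0 4c->0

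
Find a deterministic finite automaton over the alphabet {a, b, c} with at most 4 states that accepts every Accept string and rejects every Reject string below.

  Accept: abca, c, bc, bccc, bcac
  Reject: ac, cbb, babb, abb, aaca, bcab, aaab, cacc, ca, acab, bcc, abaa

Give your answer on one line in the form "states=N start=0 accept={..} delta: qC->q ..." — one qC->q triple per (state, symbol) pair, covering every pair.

Grow the machine one transition at a time. Run the examples from 0; the earliest place one falls off (shortest prefix, ties alphabetical) gets sent to the lowest-numbered state that keeps every Accept/Reject pair distinguishable — a pair clashes when both reach the same state with identical unread suffix — and to a fresh state only if none does.
a: 0a undefined. 0a->0: no, c/ac meet in 0 with "c" left. Open state 1: 0a->1.
b: 0b undefined. 0b->0: ok.
c: 0c undefined. 0c->0: no, c/cbb meet in 0. 0c->1: ok.
aa: 1a undefined. 1a->0: ok.
ab: 1b undefined. 1b->0: no, abca/cbb meet in 0. 1b->1: no, c/cbb meet in 1. Open state 2: 1b->2.
ac: 1c undefined. 1c->0: ok.
aba: 2a undefined. 2a->0: no, c/abaa meet in 1. 2a->1: ok.
abb: 2b undefined. 2b->0: ok.
abc: 2c undefined. 2c->0: ok.
All examples now run through 3 states with every (state, symbol) defined. Accept strings end in {1}, Reject strings end in {0,2}; accept={1}.

states=3 start=0 accept={1} delta: 0a->1 0b->0 0c->1 1a->0 1b->2 1c->0 2a->1 2b->0 2c->0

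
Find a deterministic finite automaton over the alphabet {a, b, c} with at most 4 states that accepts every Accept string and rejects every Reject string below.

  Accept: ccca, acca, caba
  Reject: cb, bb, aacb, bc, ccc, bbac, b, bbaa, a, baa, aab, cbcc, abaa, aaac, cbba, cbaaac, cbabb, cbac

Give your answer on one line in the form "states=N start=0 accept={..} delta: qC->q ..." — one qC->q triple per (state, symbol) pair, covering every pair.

states=4 start=0 accept={3} delta: 0a->0 0b->0 0c->1 1a->1 1b->2 1c->2 2a->3 2b->0 2c->2 3a->0 3b->0 3c->0

Fold the examples into a partial DFA from state 0: repeatedly fix the first undefined (state, symbol) met by the shortest-then-alphabetical prefix, trying targets in increasing order and rejecting any under which an Accept and a Reject string meet in one state with the same remainder; add a state when all current targets are rejected. Accepting states are where Accept strings end.
a: 0a undefined. 0a->0: ok.
b: 0b undefined. 0b->0: ok.
c: 0c undefined. 0c->0: no, ccca/cb meet in 0. Open state 1: 0c->1.
ca: 1a undefined. 1a->0: no, caba/bb meet in 0. 1a->1: ok.
cb: 1b undefined. 1b->0: no, caba/cb meet in 0. 1b->1: no, caba/cb meet in 1. Open state 2: 1b->2.
cc: 1c undefined. 1c->0: no, ccca/bc meet in 1. 1c->1: no, ccca/bc meet in 1. 1c->2: ok.
cba: 2a undefined. 2a->0: no, acca/bb meet in 0. 2a->1: no, acca/bc meet in 1. 2a->2: no, acca/cb meet in 2. Open state 3: 2a->3.
cbb: 2b undefined. 2b->0: ok.
cbc: 2c undefined. 2c->0: no, ccca/bb meet in 0. 2c->1: no, ccca/bc meet in 1. 2c->2: ok.
cbaa: 3a undefined. 3a->0: ok.
cbab: 3b undefined. 3b->0: ok.
cbac: 3c undefined. 3c->0: ok.
All examples now run through 4 states with every (state, symbol) defined. Accept strings end in {3}, Reject strings end in {0,1,2}; accept={3}.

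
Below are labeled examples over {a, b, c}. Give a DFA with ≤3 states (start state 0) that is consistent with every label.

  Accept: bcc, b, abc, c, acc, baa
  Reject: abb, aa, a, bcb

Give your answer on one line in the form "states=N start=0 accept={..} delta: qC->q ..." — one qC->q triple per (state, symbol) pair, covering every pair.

Grow the machine one transition at a time. Run the examples from 0; the earliest place one falls off (shortest prefix, ties alphabetical) gets sent to the lowest-numbered state that keeps every Accept/Reject pair distinguishable — a pair clashes when both reach the same state with identical unread suffix — and to a fresh state only if none does.
a: 0a undefined. 0a->0: ok.
b: 0b undefined. 0b->0: no, b/abb meet in 0. Open state 1: 0b->1.
c: 0c undefined. 0c->0: no, c/aa meet in 0. 0c->1: ok.
ba: 1a undefined. 1a->0: no, baa/aa meet in 0. 1a->1: ok.
bc: 1c undefined. 1c->0: no, bcc/bcb meet in 1. 1c->1: ok.
abb: 1b undefined. 1b->0: ok.
All examples now run through 2 states with every (state, symbol) defined. Accept strings end in {1}, Reject strings end in {0}; accept={1}.

states=2 start=0 accept={1} delta: 0a->0 0b->1 0c->1 1a->1 1b->0 1c->1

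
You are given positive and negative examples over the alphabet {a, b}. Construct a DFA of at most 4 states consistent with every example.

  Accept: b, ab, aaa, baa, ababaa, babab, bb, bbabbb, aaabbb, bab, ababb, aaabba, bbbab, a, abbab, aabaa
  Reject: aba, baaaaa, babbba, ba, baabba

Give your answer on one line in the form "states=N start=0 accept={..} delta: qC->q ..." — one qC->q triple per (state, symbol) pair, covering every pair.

State merging on the prefix tree: take the shortest (then alphabetical) example prefix whose next move is undefined and point that move at state 0, else 1, else 2, ...; a target is out if some Accept/Reject pair would then sit in one state with the same input left (inseparable). If every existing state is out, open a new one.
a: 0a undefined. 0a->0: ok.
b: 0b undefined. 0b->0: no, b/aba meet in 0. Open state 1: 0b->1.
ba: 1a undefined. 1a->0: no, aaa/aba meet in 0. 1a->1: no, b/aba meet in 1. Open state 2: 1a->2.
bb: 1b undefined. 1b->0: ok.
baa: 2a undefined. 2a->0: no, aaa/baaaaa meet in 0. 2a->1: ok.
bab: 2b undefined. 2b->0: no, aaa/babbba meet in 0. 2b->1: ok.
All examples now run through 3 states with every (state, symbol) defined. Accept strings end in {0,1}, Reject strings end in {2}; accept={0,1}.

states=3 start=0 accept={0,1} delta: 0a->0 0b->1 1a->2 1b->0 2a->1 2b->1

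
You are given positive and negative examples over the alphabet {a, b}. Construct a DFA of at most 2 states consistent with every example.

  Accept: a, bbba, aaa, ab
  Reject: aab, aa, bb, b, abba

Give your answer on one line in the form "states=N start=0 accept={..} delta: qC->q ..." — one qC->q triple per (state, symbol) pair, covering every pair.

Fold the examples into a partial DFA from state 0: repeatedly fix the first undefined (state, symbol) met by the shortest-then-alphabetical prefix, trying targets in increasing order and rejecting any under which an Accept and a Reject string meet in one state with the same remainder; add a state when all current targets are rejected. Accepting states are where Accept strings end.
a: 0a undefined. 0a->0: no, a/aa meet in 0. Open state 1: 0a->1.
b: 0b undefined. 0b->0: ok.
aa: 1a undefined. 1a->0: ok.
ab: 1b undefined. 1b->0: no, a/abba meet in 1. 1b->1: ok.
All examples now run through 2 states with every (state, symbol) defined. Accept strings end in {1}, Reject strings end in {0}; accept={1}.

states=2 start=0 accept={1} delta: 0a->1 0b->0 1a->0 1b->1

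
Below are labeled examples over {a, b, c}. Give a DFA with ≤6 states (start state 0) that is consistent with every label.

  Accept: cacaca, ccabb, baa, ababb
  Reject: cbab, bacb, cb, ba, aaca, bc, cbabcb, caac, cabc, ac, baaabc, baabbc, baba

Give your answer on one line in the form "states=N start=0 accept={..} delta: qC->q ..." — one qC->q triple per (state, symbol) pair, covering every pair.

Grow the machine one transition at a time. Run the examples from 0; the earliest place one falls off (shortest prefix, ties alphabetical) gets sent to the lowest-numbered state that keeps every Accept/Reject pair distinguishable — a pair clashes when both reach the same state with identical unread suffix — and to a fresh state only if none does.
a: 0a undefined. 0a->0: ok.
b: 0b undefined. 0b->0: no, baa/ba meet in 0. Open state 1: 0b->1.
c: 0c undefined. 0c->0: no, cacaca/aaca meet in 0. 0c->1: ok.
ba: 1a undefined. 1a->0: no, cacaca/ba meet in 0. 1a->1: no, baa/ba meet in 1. Open state 2: 1a->2.
bc: 1c undefined. 1c->0: no, ccabb/cb meet in 1 with "b" left. 1c->1: ok.
cb: 1b undefined. 1b->0: ok.
baa: 2a undefined. 2a->0: no, baa/cb meet in 0. 2a->1: no, baa/cbab meet in 1. 2a->2: no, baa/ba meet in 2. Open state 3: 2a->3.
bab: 2b undefined. 2b->0: no, ccabb/cbab meet in 1. 2b->1: no, ccabb/cb meet in 0. 2b->2: no, ccabb/ba meet in 2. 2b->3: ok.
bac: 2c undefined. 2c->0: no, cacaca/ba meet in 2. 2c->1: no, cacaca/ba meet in 2. 2c->2: no, baa/bacb meet in 3. 2c->3: no, ccabb/bacb meet in 3 with "b" left. Open state 4: 2c->4.
baaa: 3a undefined. 3a->0: ok.
baab: 3b undefined. 3b->0: no, ccabb/cb meet in 0. 3b->1: no, ccabb/cbab meet in 1. 3b->2: no, ccabb/ba meet in 2. 3b->3: ok.
bacb: 4b undefined. 4b->0: ok.
caac: 3c undefined. 3c->0: ok.
caca: 4a undefined. 4a->0: no, cacaca/ba meet in 2. 4a->1: no, cacaca/ba meet in 2. 4a->2: no, cacaca/ba meet in 2. 4a->3: no, cacaca/bacb meet in 0. 4a->4: ok.
cacac: 4c undefined. 4c->0: no, cacaca/bacb meet in 0. 4c->1: no, cacaca/ba meet in 2. 4c->2: ok.
All examples now run through 5 states with every (state, symbol) defined. Accept strings end in {3}, Reject strings end in {0,1,2}; accept={3}.

states=5 start=0 accept={3} delta: 0a->0 0b->1 0c->1 1a->2 1b->0 1c->1 2a->3 2b->3 2c->4 3a->0 3b->3 3c->0 4a->4 4b->0 4c->2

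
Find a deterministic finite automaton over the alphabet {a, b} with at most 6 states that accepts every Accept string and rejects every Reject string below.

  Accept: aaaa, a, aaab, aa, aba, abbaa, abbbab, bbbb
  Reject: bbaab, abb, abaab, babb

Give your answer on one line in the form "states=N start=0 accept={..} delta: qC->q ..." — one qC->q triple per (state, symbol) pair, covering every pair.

Grow the machine one transition at a time. Run the examples from 0; the earliest place one falls off (shortest prefix, ties alphabetical) gets sent to the lowest-numbered state that keeps every Accept/Reject pair distinguishable — a pair clashes when both reach the same state with identical unread suffix — and to a fresh state only if none does.
a: 0a undefined. 0a->0: ok.
b: 0b undefined. 0b->0: no, aaaa/bbaab meet in 0. Open state 1: 0b->1.
ba: 1a undefined. 1a->0: no, aaab/abaab meet in 1. 1a->1: ok.
bb: 1b undefined. 1b->0: no, aaaa/abb meet in 0. 1b->1: no, aaab/bbaab meet in 1. Open state 2: 1b->2.
bba: 2a undefined. 2a->0: no, aaab/bbaab meet in 1. 2a->1: ok.
bbb: 2b undefined. 2b->0: no, aaaa/babb meet in 0. 2b->1: no, aaab/babb meet in 1. 2b->2: no, abbbab/bbaab meet in 2. Open state 3: 2b->3.
bbbb: 3b undefined. 3b->0: ok.
abbba: 3a undefined. 3a->0: ok.
All examples now run through 4 states with every (state, symbol) defined. Accept strings end in {0,1}, Reject strings end in {2,3}; accept={0,1}.

states=4 start=0 accept={0,1} delta: 0a->0 0b->1 1a->1 1b->2 2a->1 2b->3 3a->0 3b->0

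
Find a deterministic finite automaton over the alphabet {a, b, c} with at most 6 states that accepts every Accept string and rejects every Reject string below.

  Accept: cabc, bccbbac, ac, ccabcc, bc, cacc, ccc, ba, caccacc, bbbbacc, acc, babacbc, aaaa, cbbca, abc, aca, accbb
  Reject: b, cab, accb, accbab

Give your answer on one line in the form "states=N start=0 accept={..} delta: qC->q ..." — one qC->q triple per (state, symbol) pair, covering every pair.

Grow the machine one transition at a time. Run the examples from 0; the earliest place one falls off (shortest prefix, ties alphabetical) gets sent to the lowest-numbered state that keeps every Accept/Reject pair distinguishable — a pair clashes when both reach the same state with identical unread suffix — and to a fresh state only if none does.
a: 0a undefined. 0a->0: ok.
b: 0b undefined. 0b->0: no, ba/b meet in 0. Open state 1: 0b->1.
c: 0c undefined. 0c->0: ok.
ba: 1a undefined. 1a->0: ok.
bb: 1b undefined. 1b->0: ok.
bc: 1c undefined. 1c->0: ok.
All examples now run through 2 states with every (state, symbol) defined. Accept strings end in {0}, Reject strings end in {1}; accept={0}.

states=2 start=0 accept={0} delta: 0a->0 0b->1 0c->0 1a->0 1b->0 1c->0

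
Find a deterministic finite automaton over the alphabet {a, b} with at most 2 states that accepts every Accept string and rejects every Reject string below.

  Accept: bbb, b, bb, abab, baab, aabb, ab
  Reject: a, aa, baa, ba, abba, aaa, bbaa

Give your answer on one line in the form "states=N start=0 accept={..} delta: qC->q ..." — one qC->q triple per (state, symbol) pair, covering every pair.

Grow the machine one transition at a time. Run the examples from 0; the earliest place one falls off (shortest prefix, ties alphabetical) gets sent to the lowest-numbered state that keeps every Accept/Reject pair distinguishable — a pair clashes when both reach the same state with identical unread suffix — and to a fresh state only if none does.
a: 0a undefined. 0a->0: ok.
b: 0b undefined. 0b->0: no, bbb/a meet in 0. Open state 1: 0b->1.
ba: 1a undefined. 1a->0: ok.
bb: 1b undefined. 1b->0: no, bb/a meet in 0. 1b->1: ok.
All examples now run through 2 states with every (state, symbol) defined. Accept strings end in {1}, Reject strings end in {0}; accept={1}.

states=2 start=0 accept={1} delta: 0a->0 0b->1 1a->0 1b->1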